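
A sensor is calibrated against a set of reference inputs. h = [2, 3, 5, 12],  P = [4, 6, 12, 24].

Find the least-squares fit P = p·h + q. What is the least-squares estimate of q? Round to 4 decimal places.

q = 0.5902

The normal system AᵀA·[p, q]ᵀ = AᵀP is [[182, 22]; [22, 4]]·[p, q]ᵀ = [374, 46]ᵀ.
Eliminating q: 4·(row 1) − 22·(row 2) gives 244·p = 4·374 − 22·46 = 484, so p = 121/61.
Then q = (46 − 22·(121/61))/4 = 36/61.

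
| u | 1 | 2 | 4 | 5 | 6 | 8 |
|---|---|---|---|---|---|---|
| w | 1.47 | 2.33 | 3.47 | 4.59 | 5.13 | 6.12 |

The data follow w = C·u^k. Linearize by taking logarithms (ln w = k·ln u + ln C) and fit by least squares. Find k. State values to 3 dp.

Linearized form: ln w = k·ln u + ln C. From the 6 transformed points,
XᵀX = [[12.5270, 7.5601]; [7.5601, 6]], rhs = [11.4604, 7.4458]ᵀ  (here Σln u = 7.5601, Σ(ln u)² = 12.5270, Σln w = 7.4458, Σln u·ln w = 11.4604).
Δ = 12.5270·6 − (7.5601)² = 18.0074; k = (11.4604·6 − 7.5601·7.4458)/18.0074 = 0.69257, ln C = (12.5270·7.4458 − 7.5601·11.4604)/18.0074 = 0.36832.

k = 0.693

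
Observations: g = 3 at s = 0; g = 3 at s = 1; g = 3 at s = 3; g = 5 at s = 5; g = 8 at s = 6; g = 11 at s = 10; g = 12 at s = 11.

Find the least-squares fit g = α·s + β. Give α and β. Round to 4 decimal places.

α = 0.8944, β = 1.8289

The normal system XᵀX·[α, β]ᵀ = Xᵀg is [[292, 36]; [36, 7]]·[α, β]ᵀ = [327, 45]ᵀ.
Determinant 292·7 − 36² = 748.
α = (327·7 − 36·45)/748 = 669/748; β = (292·45 − 36·327)/748 = 342/187.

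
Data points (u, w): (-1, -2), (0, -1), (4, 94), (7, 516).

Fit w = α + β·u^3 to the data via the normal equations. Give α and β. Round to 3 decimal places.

α = -1.244, β = 1.507

Forming AᵀA = [[4, 406]; [406, 121746]] and Aᵀw = [607, 183006]ᵀ gives AᵀA·[α, β]ᵀ = Aᵀw.
Determinant 4·121746 − 406² = 322148.
α = (607·121746 − 406·183006)/322148 = -200307/161074; β = (4·183006 − 406·607)/322148 = 242791/161074.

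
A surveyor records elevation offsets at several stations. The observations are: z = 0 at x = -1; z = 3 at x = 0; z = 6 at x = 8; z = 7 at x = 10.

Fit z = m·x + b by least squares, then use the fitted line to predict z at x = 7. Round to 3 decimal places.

ẑ = 5.482

Entries of AᵀA: Σx·x = 165, Σx = 17, Σ1 = 4.
Right-hand side: Σx·z = 118, Σz = 16.
det = 165·4 − 17² = 371.
m = (118·4 − 17·16)/371 = 200/371; b = (165·16 − 17·118)/371 = 634/371.
At x = 7: ẑ = (200/371)·(7) + (634/371)·(1) = 2034/371.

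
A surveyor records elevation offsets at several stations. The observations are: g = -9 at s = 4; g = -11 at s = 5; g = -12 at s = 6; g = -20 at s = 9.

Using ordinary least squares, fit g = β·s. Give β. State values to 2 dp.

Normal-equation sums: Σs·s = 158.
Moment sums: Σs·g = -343.
So MᵀM·[β]ᵀ = Mᵀg: [[158]]·[β]ᵀ = [-343]ᵀ.
Hence β = -343 / 158 ≈ -2.17089.

β = -2.17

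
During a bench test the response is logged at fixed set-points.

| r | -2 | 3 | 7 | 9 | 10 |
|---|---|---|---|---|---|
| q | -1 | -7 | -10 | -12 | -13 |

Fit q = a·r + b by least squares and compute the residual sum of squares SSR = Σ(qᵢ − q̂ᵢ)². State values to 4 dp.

From the data, Σr·r = 243, Σr = 27, Σ1 = 5.
And Σr·q = -327, Σq = -43.
Determinant 243·5 − 27² = 486.
a = ((-327)·5 − 27·(-43))/486 = -79/81; b = (243·(-43) − 27·(-327))/486 = -10/3.
Residuals: 31/81, -20/27, 13/81, 1/9, 7/81; SSR = 20/27.

SSR = 0.7407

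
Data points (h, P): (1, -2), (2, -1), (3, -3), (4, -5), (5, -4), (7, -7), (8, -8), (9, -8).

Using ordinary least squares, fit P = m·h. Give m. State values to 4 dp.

m = -0.9558

Forming MᵀM = [[249]] and MᵀP = [-238]ᵀ gives MᵀM·[m]ᵀ = MᵀP.
Hence m = -238 / 249 ≈ -0.955823.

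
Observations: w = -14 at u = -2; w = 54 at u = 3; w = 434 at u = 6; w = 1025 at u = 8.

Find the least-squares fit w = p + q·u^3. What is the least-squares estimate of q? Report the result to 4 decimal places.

q = 2.0000

Compute the Gram sums: Σ1 = 4, Σu^3 = 747, Σu^3·u^3 = 309593.
And Σw = 1499, Σu^3·w = 620114.
So MᵀM·[p, q]ᵀ = Mᵀw: [[4, 747]; [747, 309593]]·[p, q]ᵀ = [1499, 620114]ᵀ.
Δ = 4·309593 − 747² = 680363.
p = (1499·309593 − 747·620114)/680363 = 37163/29581; q = (4·620114 − 747·1499)/680363 = 59161/29581.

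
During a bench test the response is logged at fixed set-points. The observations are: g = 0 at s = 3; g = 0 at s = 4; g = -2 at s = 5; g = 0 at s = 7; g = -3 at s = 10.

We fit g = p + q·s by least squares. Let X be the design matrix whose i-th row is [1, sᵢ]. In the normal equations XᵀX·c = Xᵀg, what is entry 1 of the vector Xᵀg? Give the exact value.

-5

Entry 1 ↔ basis 1, so (Xᵀg)_{1} = Σᵢ gᵢ = (1)·(0) + (1)·(0) + (1)·(-2) + (1)·(0) + (1)·(-3) = -5.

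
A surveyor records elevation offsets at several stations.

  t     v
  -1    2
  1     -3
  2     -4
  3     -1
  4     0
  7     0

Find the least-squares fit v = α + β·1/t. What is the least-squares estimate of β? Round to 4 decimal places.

β = -2.7843

Normal-equation sums: Σ1 = 6, Σ1/t = 103/84, Σ1/t·1/t = 17245/7056.
And Σv = -6, Σ1/t·v = -22/3.
Eliminating β: (17245/7056)·(row 1) − (103/84)·(row 2) gives (92861/7056)·α = (17245/7056)·(-6) − (103/84)·(-22/3) = -20011/3528, so α = -40022/92861.
Then β = ((-22/3) − (103/84)·(-40022/92861))/(17245/7056) = -258552/92861.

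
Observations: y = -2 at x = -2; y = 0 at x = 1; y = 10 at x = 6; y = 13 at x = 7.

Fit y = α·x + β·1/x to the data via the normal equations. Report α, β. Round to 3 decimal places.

α = 1.816, β = -2.111

The normal system AᵀA·[α, β]ᵀ = Aᵀy is [[90, 4]; [4, 1145/882]]·[α, β]ᵀ = [155, 95/21]ᵀ.
Δ = 90·(1145/882) − 4² = 4941/49.
α = (155·(1145/882) − 4·(95/21))/(4941/49) = 161515/88938; β = (90·(95/21) − 4·155)/(4941/49) = -10430/4941.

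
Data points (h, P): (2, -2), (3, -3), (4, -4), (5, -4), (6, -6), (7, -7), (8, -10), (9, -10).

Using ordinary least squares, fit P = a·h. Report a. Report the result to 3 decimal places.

a = -1.070

With design matrix A, AᵀA = [[284]] and AᵀP = [-304]ᵀ.
Hence a = -304 / 284 ≈ -1.07042.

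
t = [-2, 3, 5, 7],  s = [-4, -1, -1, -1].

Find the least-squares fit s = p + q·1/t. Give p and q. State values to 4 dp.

Sums needed: Σ1 = 4, Σ1/t = 37/210, Σ1/t·1/t = 18589/44100.
Moment sums: Σs = -7, Σ1/t·s = 139/105.
Normal equations: [[4, 37/210]; [37/210, 18589/44100]]·[p, q]ᵀ = [-7, 139/105]ᵀ.
Eliminating q: (18589/44100)·(row 1) − (37/210)·(row 2) gives (24329/14700)·p = (18589/44100)·(-7) − (37/210)·(139/105) = -15601/4900, so p = -46803/24329.
Then q = ((139/105) − (37/210)·(-46803/24329))/(18589/44100) = 95970/24329.

p = -1.9238, q = 3.9447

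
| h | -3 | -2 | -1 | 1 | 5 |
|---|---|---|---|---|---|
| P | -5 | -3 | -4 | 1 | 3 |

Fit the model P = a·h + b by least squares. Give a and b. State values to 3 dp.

a = 1.025, b = -1.600

Compute the Gram sums: Σh·h = 40, Σh = 0, Σ1 = 5.
Moment sums: Σh·P = 41, ΣP = -8.
Δ = 40·5 − 0² = 200.
a = (41·5 − 0·(-8))/200 = 41/40; b = (40·(-8) − 0·41)/200 = -8/5.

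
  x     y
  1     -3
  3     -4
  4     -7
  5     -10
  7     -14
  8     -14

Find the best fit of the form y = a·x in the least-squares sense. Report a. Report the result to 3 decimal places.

Normal-equation sums: Σx·x = 164.
Right-hand side: Σx·y = -303.
MᵀM·[a]ᵀ = Mᵀy becomes [[164]]·[a]ᵀ = [-303]ᵀ.
Hence a = -303 / 164 ≈ -1.84756.

a = -1.848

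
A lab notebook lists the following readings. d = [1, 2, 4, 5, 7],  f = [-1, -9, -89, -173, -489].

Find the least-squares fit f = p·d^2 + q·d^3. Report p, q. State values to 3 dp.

MᵀM·[p, q]ᵀ = Mᵀf reads: 3299·p + 20989·q = -29747;  20989·p + 137435·q = -195121.
Δ = 3299·137435 − 20989² = 12859944.
p = ((-29747)·137435 − 20989·(-195121))/12859944 = 592977/1071662; q = (3299·(-195121) − 20989·(-29747))/12859944 = -1612033/1071662.

p = 0.553, q = -1.504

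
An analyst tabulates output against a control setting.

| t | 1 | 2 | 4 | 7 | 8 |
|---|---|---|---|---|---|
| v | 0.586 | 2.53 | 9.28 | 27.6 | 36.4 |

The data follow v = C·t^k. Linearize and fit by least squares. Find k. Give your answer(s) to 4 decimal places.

Let Y = ln v. Fitting Y = k·ln t + ln C by least squares:
Σln t = 6.1048, Σ(ln t)² = 10.5129, Σln v = 9.5340, Σln t·ln v = 17.6627.
Equations: 10.5129·k + 6.1048·ln C = 17.6627;  6.1048·k + 5·ln C = 9.5340.
Δ = 10.5129·5 − (6.1048)² = 15.2960; k = (17.6627·5 − 6.1048·9.5340)/15.2960 = 1.96851, ln C = (10.5129·9.5340 − 6.1048·17.6627)/15.2960 = -0.49666.

k = 1.9685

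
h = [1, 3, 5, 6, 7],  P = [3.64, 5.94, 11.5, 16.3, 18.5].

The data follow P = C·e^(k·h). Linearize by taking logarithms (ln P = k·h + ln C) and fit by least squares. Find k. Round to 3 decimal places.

Let Y = ln P. Fitting Y = k·h + ln C by least squares:
Σh = 22.0000, Σ(h)² = 120.0000, Σln P = 11.2250, Σh·ln P = 56.0202.
Equations: 120.0000·k + 22.0000·ln C = 56.0202;  22.0000·k + 5·ln C = 11.2250.
Solving (det = 116.0000): k = 0.28579, ln C = 0.98752.

k = 0.286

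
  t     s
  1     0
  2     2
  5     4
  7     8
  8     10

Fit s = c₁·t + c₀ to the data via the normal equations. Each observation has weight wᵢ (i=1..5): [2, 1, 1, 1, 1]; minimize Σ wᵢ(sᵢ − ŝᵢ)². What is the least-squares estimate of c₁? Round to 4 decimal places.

Setting ∂/∂c₁ … = 0 gives: 144·c₁ + 24·c₀ = 160;  24·c₁ + 6·c₀ = 24.
Eliminating c₀: 6·(row 1) − 24·(row 2) gives 288·c₁ = 6·160 − 24·24 = 384, so c₁ = 4/3.
Then c₀ = (24 − 24·(4/3))/6 = -4/3.

c₁ = 1.3333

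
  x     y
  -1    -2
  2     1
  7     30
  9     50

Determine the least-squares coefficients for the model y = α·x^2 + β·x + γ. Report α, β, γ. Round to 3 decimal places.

From the data, Σx^2·x^2 = 8979, Σx^2·x = 1079, Σx^2 = 135, Σx·x = 135, Σx = 17, Σ1 = 4.
For Aᵀy: Σx^2·y = 5522, Σx·y = 664, Σy = 79.
Solving the 3×3 system (Gaussian elimination) gives α = 3/5, β = 2/5, γ = -11/5.

α = 0.600, β = 0.400, γ = -2.200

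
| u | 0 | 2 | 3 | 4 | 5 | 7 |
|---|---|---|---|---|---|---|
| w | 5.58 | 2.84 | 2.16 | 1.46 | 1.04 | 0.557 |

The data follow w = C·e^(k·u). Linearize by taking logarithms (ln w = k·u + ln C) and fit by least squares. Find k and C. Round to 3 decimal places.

k = -0.331, C = 5.584

With ln wᵢ as the transformed response and uᵢ as the regressor:
AᵀA = [[103.0000, 21.0000]; [21.0000, 6]], rhs = [2.0115, 3.3656]ᵀ  (here Σu = 21.0000, Σ(u)² = 103.0000, Σln w = 3.3656, Σu·ln w = 2.0115).
Δ = 103.0000·6 − (21.0000)² = 177.0000; k = (2.0115·6 − 21.0000·3.3656)/177.0000 = -0.33112, ln C = (103.0000·3.3656 − 21.0000·2.0115)/177.0000 = 1.71985, so C = exp(1.71985) = 5.58368.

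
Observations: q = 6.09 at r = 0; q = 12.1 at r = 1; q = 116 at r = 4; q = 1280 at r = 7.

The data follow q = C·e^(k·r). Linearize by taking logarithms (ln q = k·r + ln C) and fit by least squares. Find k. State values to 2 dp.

Let Y = ln q. Fitting Y = k·r + ln C by least squares:
Over the data: Σr = 12.0000, Σ(r)² = 66.0000, Σln q = 16.2081, Σr·ln q = 71.5899.
Normal system: [[66.0000, 12.0000]; [12.0000, 4]]·[k, ln C]ᵀ = [71.5899, 16.2081]ᵀ.
Slope k = (n·Σr·ln q − Σr·Σln q)/(n·Σ(r)² − (Σr)²) = (4·71.5899 − 12.0000·16.2081)/120.0000 = 0.76552; ln C = (Σln q − k·Σr)/n = 1.75545.

k = 0.77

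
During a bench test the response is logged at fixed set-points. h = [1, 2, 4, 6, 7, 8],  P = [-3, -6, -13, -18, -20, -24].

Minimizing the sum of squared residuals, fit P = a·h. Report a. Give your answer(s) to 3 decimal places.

Setting ∂/∂a … = 0 gives: 170·a = -507.
Hence a = -507 / 170 ≈ -2.98235.

a = -2.982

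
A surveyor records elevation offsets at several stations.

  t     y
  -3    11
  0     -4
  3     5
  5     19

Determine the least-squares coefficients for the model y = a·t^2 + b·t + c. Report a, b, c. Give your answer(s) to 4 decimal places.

a = 1.1339, b = -1.1575, c = -2.9921

From the data, Σt^2·t^2 = 787, Σt^2·t = 125, Σt^2 = 43, Σt·t = 43, Σt = 5, Σ1 = 4.
Right-hand side: Σt^2·y = 619, Σt·y = 77, Σy = 31.
Normal equations: [[787, 125, 43]; [125, 43, 5]; [43, 5, 4]]·[a, b, c]ᵀ = [619, 77, 31]ᵀ.
Solving the 3×3 system (Gaussian elimination) gives a = 144/127, b = -147/127, c = -380/127.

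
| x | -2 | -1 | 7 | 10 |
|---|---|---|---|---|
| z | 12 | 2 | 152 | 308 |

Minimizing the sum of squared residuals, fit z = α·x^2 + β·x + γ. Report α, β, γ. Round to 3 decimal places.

The normal system MᵀM·[α, β, γ]ᵀ = Mᵀz is [[12418, 1334, 154]; [1334, 154, 14]; [154, 14, 4]]·[α, β, γ]ᵀ = [38298, 4118, 474]ᵀ.
Solving the 3×3 system (Gaussian elimination) gives α = 1252/411, β = 243/685, γ = -44/2055.

α = 3.046, β = 0.355, γ = -0.021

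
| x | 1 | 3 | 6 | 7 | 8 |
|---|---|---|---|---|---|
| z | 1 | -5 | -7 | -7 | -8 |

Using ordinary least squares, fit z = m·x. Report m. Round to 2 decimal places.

With design matrix M, MᵀM = [[159]] and Mᵀz = [-169]ᵀ.
Hence m = -169 / 159 ≈ -1.06289.

m = -1.06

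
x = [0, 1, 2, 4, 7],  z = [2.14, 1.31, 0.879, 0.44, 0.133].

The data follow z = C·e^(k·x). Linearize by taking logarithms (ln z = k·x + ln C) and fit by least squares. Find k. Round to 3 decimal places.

Let Y = ln z. Fitting Y = k·x + ln C by least squares:
Sums: Σx = 14.0000, Σ(x)² = 70.0000, Σln z = -1.9365, Σx·ln z = -17.3937.
Normal system: [[70.0000, 14.0000]; [14.0000, 5]]·[k, ln C]ᵀ = [-17.3937, -1.9365]ᵀ.
Slope k = (n·Σx·ln z − Σx·Σln z)/(n·Σ(x)² − (Σx)²) = (5·-17.3937 − 14.0000·-1.9365)/154.0000 = -0.38868; ln C = (Σln z − k·Σx)/n = 0.70101.

k = -0.389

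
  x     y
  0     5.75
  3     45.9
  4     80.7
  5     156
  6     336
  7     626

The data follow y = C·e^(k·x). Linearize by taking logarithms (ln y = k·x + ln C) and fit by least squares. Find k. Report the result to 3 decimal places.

k = 0.669

With ln yᵢ as the transformed response and xᵢ as the regressor:
AᵀA = [[135.0000, 25.0000]; [25.0000, 6]], rhs = [134.2697, 27.2727]ᵀ  (here Σx = 25.0000, Σ(x)² = 135.0000, Σln y = 27.2727, Σx·ln y = 134.2697).
Solving (det = 185.0000): k = 0.66919, ln C = 1.75715.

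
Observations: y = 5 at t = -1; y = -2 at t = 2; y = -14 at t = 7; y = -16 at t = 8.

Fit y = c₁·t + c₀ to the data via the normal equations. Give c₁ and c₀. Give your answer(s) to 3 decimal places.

Entries of MᵀM: Σt·t = 118, Σt = 16, Σ1 = 4.
For Mᵀy: Σt·y = -235, Σy = -27.
Normal equations: [[118, 16]; [16, 4]]·[c₁, c₀]ᵀ = [-235, -27]ᵀ.
Eliminating c₀: 4·(row 1) − 16·(row 2) gives 216·c₁ = 4·(-235) − 16·(-27) = -508, so c₁ = -127/54.
Then c₀ = ((-27) − 16·(-127/54))/4 = 287/108.

c₁ = -2.352, c₀ = 2.657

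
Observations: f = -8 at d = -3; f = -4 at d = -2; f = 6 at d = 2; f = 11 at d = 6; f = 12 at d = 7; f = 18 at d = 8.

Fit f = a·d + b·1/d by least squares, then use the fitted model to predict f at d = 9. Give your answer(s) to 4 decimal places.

f̂ = 17.7420

Normal-equation sums: Σd·d = 166, Σd·1/d = 6, Σ1/d·1/d = 19049/28224.
Moment sums: Σd·f = 338, Σ1/d·f = 377/28.
XᵀX·[a, b]ᵀ = Xᵀf becomes [[166, 6]; [6, 19049/28224]]·[a, b]ᵀ = [338, 377/28]ᵀ.
det = 166·(19049/28224) − 6² = 1073035/14112.
a = (338·(19049/28224) − 6·(377/28))/(1073035/14112) = 2079233/1073035; b = (166·(377/28) − 6·338)/(1073035/14112) = 2922192/1073035.
At d = 9: f̂ = (2079233/1073035)·(9) + (2922192/1073035)·(1/9) = 3807557/214607.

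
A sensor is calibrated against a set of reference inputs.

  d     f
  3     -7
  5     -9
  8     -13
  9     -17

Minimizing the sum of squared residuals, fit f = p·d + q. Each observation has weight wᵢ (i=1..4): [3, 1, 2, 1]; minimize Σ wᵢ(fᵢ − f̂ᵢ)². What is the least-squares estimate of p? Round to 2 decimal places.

AᵀWA·[p, q]ᵀ = AᵀWf reads: 261·p + 39·q = -469;  39·p + 7·q = -73.
(Σwᵢ·d·d = 261, Σwᵢ·d = 39, Σwᵢ·1 = 7, Σwᵢ·d·f = -469, Σwᵢ·f = -73.)
Eliminating q: 7·(row 1) − 39·(row 2) gives 306·p = 7·(-469) − 39·(-73) = -436, so p = -218/153.
Then q = ((-73) − 39·(-218/153))/7 = -127/51.

p = -1.42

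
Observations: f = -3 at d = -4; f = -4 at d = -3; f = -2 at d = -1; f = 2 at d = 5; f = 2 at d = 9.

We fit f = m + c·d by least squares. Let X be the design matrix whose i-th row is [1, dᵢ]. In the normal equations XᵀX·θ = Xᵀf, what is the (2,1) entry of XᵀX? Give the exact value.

6

Row 2 ↔ basis d, column 1 ↔ basis 1, so (XᵀX)_{2,1} = Σᵢ d = (-4)·(1) + (-3)·(1) + (-1)·(1) + (5)·(1) + (9)·(1) = 6.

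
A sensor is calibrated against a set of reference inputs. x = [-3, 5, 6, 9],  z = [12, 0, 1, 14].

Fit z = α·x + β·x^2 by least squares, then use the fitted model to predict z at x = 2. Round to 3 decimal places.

The normal system AᵀA·[α, β]ᵀ = Aᵀz is [[151, 1043]; [1043, 8563]]·[α, β]ᵀ = [96, 1278]ᵀ.
Determinant 151·8563 − 1043² = 205164.
α = (96·8563 − 1043·1278)/205164 = -85151/34194; β = (151·1278 − 1043·96)/205164 = 15475/34194.
At x = 2: ẑ = (-85151/34194)·(2) + (15475/34194)·(4) = -18067/5699.

ẑ = -3.170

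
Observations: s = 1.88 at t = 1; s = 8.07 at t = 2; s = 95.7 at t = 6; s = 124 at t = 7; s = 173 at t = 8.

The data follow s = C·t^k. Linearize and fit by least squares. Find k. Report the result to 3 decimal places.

Linearized form: ln s = k·ln t + ln C. From the 5 transformed points,
AᵀA = [[11.8015, 6.5103]; [6.5103, 5]], rhs = [29.7158, 17.2542]ᵀ  (here Σln t = 6.5103, Σ(ln t)² = 11.8015, Σln s = 17.2542, Σln t·ln s = 29.7158).
Δ = 11.8015·5 − (6.5103)² = 16.6240; k = (29.7158·5 − 6.5103·17.2542)/16.6240 = 2.18056, ln C = (11.8015·17.2542 − 6.5103·29.7158)/16.6240 = 0.61165.

k = 2.181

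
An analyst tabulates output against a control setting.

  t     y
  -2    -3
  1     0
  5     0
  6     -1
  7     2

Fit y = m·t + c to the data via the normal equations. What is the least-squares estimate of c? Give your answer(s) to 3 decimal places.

Sums needed: Σt·t = 115, Σt = 17, Σ1 = 5.
Moment sums: Σt·y = 14, Σy = -2.
Normal equations: [[115, 17]; [17, 5]]·[m, c]ᵀ = [14, -2]ᵀ.
Δ = 115·5 − 17² = 286.
m = (14·5 − 17·(-2))/286 = 4/11; c = (115·(-2) − 17·14)/286 = -18/11.

c = -1.636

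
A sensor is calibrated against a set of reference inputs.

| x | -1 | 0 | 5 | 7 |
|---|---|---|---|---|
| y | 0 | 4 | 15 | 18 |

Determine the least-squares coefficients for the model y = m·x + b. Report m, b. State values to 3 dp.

Sums needed: Σx·x = 75, Σx = 11, Σ1 = 4.
For Aᵀy: Σx·y = 201, Σy = 37.
AᵀA·[m, b]ᵀ = Aᵀy becomes [[75, 11]; [11, 4]]·[m, b]ᵀ = [201, 37]ᵀ.
Δ = 75·4 − 11² = 179.
m = (201·4 − 11·37)/179 = 397/179; b = (75·37 − 11·201)/179 = 564/179.

m = 2.218, b = 3.151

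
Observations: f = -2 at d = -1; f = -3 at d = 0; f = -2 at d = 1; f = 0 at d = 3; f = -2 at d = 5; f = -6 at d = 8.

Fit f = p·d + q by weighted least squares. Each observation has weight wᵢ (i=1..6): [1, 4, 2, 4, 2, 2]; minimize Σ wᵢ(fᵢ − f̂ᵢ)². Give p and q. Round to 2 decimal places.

Compute the Gram sums: Σwᵢ·d·d = 217, Σwᵢ·d = 39, Σwᵢ·1 = 15.
And Σwᵢ·d·f = -118, Σwᵢ·f = -34.
Eliminating q: 15·(row 1) − 39·(row 2) gives 1734·p = 15·(-118) − 39·(-34) = -444, so p = -74/289.
Then q = ((-34) − 39·(-74/289))/15 = -1388/867.

p = -0.26, q = -1.60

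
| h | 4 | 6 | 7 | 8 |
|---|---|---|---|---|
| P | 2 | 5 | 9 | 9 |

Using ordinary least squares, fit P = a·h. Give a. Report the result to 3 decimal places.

a = 1.048

From the data, Σh·h = 165.
Moment sums: Σh·P = 173.
Normal equations: [[165]]·[a]ᵀ = [173]ᵀ.
Hence a = 173 / 165 ≈ 1.04848.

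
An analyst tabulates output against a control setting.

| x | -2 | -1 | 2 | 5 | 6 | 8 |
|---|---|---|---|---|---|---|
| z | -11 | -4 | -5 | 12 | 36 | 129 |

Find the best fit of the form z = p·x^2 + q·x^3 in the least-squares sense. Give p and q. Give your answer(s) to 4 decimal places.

p = -2.0489, q = 0.5079

The normal equations are: 6050·p + 43668·q = 9784;  43668·p + 324554·q = 75376.
(Σx^2·x^2 = 6050, Σx^2·x^3 = 43668, Σx^3·x^3 = 324554, Σx^2·z = 9784, Σx^3·z = 75376.)
Eliminating q: 324554·(row 1) − 43668·(row 2) gives 56657476·p = 324554·9784 − 43668·75376 = -116082832, so p = -29020708/14164369.
Then q = (75376 − 43668·(-29020708/14164369))/324554 = 7194272/14164369.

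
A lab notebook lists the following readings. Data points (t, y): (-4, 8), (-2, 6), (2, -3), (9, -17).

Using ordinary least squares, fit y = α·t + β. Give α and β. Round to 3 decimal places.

α = -1.980, β = 0.975

With design matrix X, XᵀX = [[105, 5]; [5, 4]] and Xᵀy = [-203, -6]ᵀ.
Eliminating β: 4·(row 1) − 5·(row 2) gives 395·α = 4·(-203) − 5·(-6) = -782, so α = -782/395.
Then β = ((-6) − 5·(-782/395))/4 = 77/79.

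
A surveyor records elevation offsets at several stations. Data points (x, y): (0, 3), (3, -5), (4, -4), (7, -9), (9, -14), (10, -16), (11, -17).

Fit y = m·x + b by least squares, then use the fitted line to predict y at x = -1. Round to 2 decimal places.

ŷ = 4.13

Compute the Gram sums: Σx·x = 376, Σx = 44, Σ1 = 7.
Moment sums: Σx·y = -567, Σy = -62.
Δ = 376·7 − 44² = 696.
m = ((-567)·7 − 44·(-62))/696 = -1241/696; b = (376·(-62) − 44·(-567))/696 = 409/174.
At x = -1: ŷ = (-1241/696)·(-1) + (409/174)·(1) = 959/232.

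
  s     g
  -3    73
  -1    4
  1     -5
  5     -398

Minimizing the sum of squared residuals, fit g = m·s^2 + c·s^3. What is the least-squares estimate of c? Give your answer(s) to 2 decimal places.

c = -3.01

The normal system AᵀA·[m, c]ᵀ = Aᵀg is [[708, 2882]; [2882, 16356]]·[m, c]ᵀ = [-9294, -51730]ᵀ.
Eliminating c: 16356·(row 1) − 2882·(row 2) gives 3274124·m = 16356·(-9294) − 2882·(-51730) = -2926804, so m = -731701/818531.
Then c = ((-51730) − 2882·(-731701/818531))/16356 = -2459883/818531.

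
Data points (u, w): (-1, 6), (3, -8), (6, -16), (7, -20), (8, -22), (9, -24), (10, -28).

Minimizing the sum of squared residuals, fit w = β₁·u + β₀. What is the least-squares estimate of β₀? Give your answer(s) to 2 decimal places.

β₀ = 2.14

The normal equations are: 340·β₁ + 42·β₀ = -938;  42·β₁ + 7·β₀ = -112.
Determinant 340·7 − 42² = 616.
β₁ = ((-938)·7 − 42·(-112))/616 = -133/44; β₀ = (340·(-112) − 42·(-938))/616 = 47/22.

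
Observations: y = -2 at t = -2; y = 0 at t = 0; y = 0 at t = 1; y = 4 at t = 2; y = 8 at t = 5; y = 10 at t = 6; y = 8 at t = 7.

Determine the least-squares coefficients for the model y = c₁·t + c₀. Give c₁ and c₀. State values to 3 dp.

c₁ = 1.364, c₀ = 0.297

The normal equations are: 119·c₁ + 19·c₀ = 168;  19·c₁ + 7·c₀ = 28.
Δ = 119·7 − 19² = 472.
c₁ = (168·7 − 19·28)/472 = 161/118; c₀ = (119·28 − 19·168)/472 = 35/118.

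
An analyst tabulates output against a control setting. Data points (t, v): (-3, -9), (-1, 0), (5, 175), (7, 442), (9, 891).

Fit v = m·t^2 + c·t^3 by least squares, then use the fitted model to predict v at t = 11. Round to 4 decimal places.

XᵀX·[m, c]ᵀ = Xᵀv reads: 9669·m + 78737·c = 98123;  78737·m + 665445·c = 823263.
det = 9669·665445 − 78737² = 234672536.
m = (98123·665445 − 78737·823263)/234672536 = 59275113/29334067; c = (9669·823263 − 78737·98123)/234672536 = 29277412/29334067.
At t = 11: v̂ = (59275113/29334067)·(121) + (29277412/29334067)·(1331) = 6591503435/4190581.

v̂ = 1572.9331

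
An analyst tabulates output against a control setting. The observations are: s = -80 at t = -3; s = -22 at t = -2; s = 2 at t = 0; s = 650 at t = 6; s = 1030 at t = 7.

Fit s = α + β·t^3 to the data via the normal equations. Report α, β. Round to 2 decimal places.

α = 1.70, β = 3.00

Entries of MᵀM: Σ1 = 5, Σt^3 = 524, Σt^3·t^3 = 165098.
And Σs = 1580, Σt^3·s = 496026.
Δ = 5·165098 − 524² = 550914.
α = (1580·165098 − 524·496026)/550914 = 66944/39351; β = (5·496026 − 524·1580)/550914 = 118015/39351.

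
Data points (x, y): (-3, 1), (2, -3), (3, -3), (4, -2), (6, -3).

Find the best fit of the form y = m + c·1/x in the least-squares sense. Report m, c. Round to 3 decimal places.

m = -1.070, c = -5.070

MᵀM·[m, c]ᵀ = Mᵀy reads: 5·m + (11/12)·c = -10;  (11/12)·m + (9/16)·c = -23/6.
(Σ1 = 5, Σ1/x = 11/12, Σ1/x·1/x = 9/16, Σy = -10, Σ1/x·y = -23/6.)
Δ = 5·(9/16) − (11/12)² = 71/36.
m = ((-10)·(9/16) − (11/12)·(-23/6))/(71/36) = -76/71; c = (5·(-23/6) − (11/12)·(-10))/(71/36) = -360/71.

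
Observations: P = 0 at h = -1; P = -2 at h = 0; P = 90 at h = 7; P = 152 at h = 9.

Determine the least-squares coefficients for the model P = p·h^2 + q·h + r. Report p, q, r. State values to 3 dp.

From the data, Σh^2·h^2 = 8963, Σh^2·h = 1071, Σh^2 = 131, Σh·h = 131, Σh = 15, Σ1 = 4.
For AᵀP: Σh^2·P = 16722, Σh·P = 1998, ΣP = 240.
So AᵀA·[p, q, r]ᵀ = AᵀP: [[8963, 1071, 131]; [1071, 131, 15]; [131, 15, 4]]·[p, q, r]ᵀ = [16722, 1998, 240]ᵀ.
Solving the 3×3 system (Gaussian elimination) gives p = 25869/13178, q = -7065/13178, r = -15018/6589.

p = 1.963, q = -0.536, r = -2.279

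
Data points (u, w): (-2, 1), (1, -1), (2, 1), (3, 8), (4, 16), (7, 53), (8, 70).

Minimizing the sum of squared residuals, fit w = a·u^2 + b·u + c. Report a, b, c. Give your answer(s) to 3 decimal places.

a = 1.110, b = 0.234, c = -2.934

Setting ∂/∂a … = 0 gives: 6867·a + 947·b + 147·c = 7412;  947·a + 147·b + 23·c = 1018;  147·a + 23·b + 7·c = 148.
(Σu^2·u^2 = 6867, Σu^2·u = 947, Σu^2 = 147, Σu·u = 147, Σu = 23, Σ1 = 7, Σu^2·w = 7412, Σu·w = 1018, Σw = 148.)
Inverting the 3×3 Gram matrix, [a, b, c]ᵀ = [26562/23933, 1603/6838, -140449/47866]ᵀ.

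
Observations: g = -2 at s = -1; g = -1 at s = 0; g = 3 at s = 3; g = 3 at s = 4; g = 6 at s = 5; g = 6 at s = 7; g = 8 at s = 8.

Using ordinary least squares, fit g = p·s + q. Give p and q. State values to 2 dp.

p = 1.09, q = -0.77

Setting ∂/∂p … = 0 gives: 164·p + 26·q = 159;  26·p + 7·q = 23.
Δ = 164·7 − 26² = 472.
p = (159·7 − 26·23)/472 = 515/472; q = (164·23 − 26·159)/472 = -181/236.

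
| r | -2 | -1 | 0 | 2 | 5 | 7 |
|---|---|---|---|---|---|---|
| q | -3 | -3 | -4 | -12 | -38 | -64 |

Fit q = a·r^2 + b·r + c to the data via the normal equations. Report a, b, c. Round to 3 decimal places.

a = -0.902, b = -2.253, c = -4.053

Entries of AᵀA: Σr^2·r^2 = 3059, Σr^2·r = 467, Σr^2 = 83, Σr·r = 83, Σr = 11, Σ1 = 6.
For Aᵀq: Σr^2·q = -4149, Σr·q = -653, Σq = -124.
AᵀA·[a, b, c]ᵀ = Aᵀq becomes [[3059, 467, 83]; [467, 83, 11]; [83, 11, 6]]·[a, b, c]ᵀ = [-4149, -653, -124]ᵀ.
Solving the 3×3 system (Gaussian elimination) gives a = -3544/3927, b = -8846/3927, c = -5305/1309.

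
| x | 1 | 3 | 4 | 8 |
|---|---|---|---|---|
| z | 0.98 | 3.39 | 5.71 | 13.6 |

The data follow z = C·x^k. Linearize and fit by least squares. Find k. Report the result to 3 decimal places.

With ln zᵢ as the transformed response and ln xᵢ as the regressor:
Sums: Σln x = 4.5643, Σ(ln x)² = 7.4528, Σln z = 5.5529, Σln x·ln z = 9.1839.
Normal system: [[7.4528, 4.5643]; [4.5643, 4]]·[k, ln C]ᵀ = [9.1839, 5.5529]ᵀ.
Solving (det = 8.9781): k = 1.26868, ln C = -0.05944.

k = 1.269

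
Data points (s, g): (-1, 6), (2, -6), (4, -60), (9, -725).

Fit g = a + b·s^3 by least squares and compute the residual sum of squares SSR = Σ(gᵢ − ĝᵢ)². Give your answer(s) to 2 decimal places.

With design matrix X, XᵀX = [[4, 800]; [800, 535602]] and Xᵀg = [-785, -532419]ᵀ.
det = 4·535602 − 800² = 1502408.
a = ((-785)·535602 − 800·(-532419))/1502408 = 2743815/751204; b = (4·(-532419) − 800·(-785))/1502408 = -375419/375602.
Residuals: 15113/11212, -1244335/751204, 237577/751204, -5813/751204; SSR = 3501241/751204.

SSR = 4.66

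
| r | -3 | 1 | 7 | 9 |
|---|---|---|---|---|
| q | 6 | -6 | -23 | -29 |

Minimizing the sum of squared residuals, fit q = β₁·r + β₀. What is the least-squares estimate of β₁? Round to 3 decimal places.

Setting ∂/∂β₁ … = 0 gives: 140·β₁ + 14·β₀ = -446;  14·β₁ + 4·β₀ = -52.
(Σr·r = 140, Σr = 14, Σ1 = 4, Σr·q = -446, Σq = -52.)
Eliminating β₀: 4·(row 1) − 14·(row 2) gives 364·β₁ = 4·(-446) − 14·(-52) = -1056, so β₁ = -264/91.
Then β₀ = ((-52) − 14·(-264/91))/4 = -37/13.

β₁ = -2.901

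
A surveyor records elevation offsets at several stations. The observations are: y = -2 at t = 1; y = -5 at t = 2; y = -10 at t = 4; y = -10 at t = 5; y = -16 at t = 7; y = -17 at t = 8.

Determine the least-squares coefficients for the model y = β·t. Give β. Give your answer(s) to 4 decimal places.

With design matrix A, AᵀA = [[159]] and Aᵀy = [-350]ᵀ.
Hence β = -350 / 159 ≈ -2.20126.

β = -2.2013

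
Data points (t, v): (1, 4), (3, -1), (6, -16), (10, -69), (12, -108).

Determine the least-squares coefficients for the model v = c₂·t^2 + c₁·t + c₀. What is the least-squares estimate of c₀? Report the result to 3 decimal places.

Normal-equation sums: Σt^2·t^2 = 32114, Σt^2·t = 2972, Σt^2 = 290, Σt·t = 290, Σt = 32, Σ1 = 5.
Moment sums: Σt^2·v = -23033, Σt·v = -2081, Σv = -190.
Solving the 3×3 system (Gaussian elimination) gives c₂ = -48473/47994, c₁ = 147665/47994, c₀ = 7101/7999.

c₀ = 0.888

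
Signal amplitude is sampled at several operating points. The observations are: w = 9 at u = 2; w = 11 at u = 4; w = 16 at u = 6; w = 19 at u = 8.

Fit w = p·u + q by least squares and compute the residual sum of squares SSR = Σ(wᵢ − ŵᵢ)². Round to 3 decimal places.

From the data, Σu·u = 120, Σu = 20, Σ1 = 4.
Right-hand side: Σu·w = 310, Σw = 55.
Normal equations: [[120, 20]; [20, 4]]·[p, q]ᵀ = [310, 55]ᵀ.
Determinant 120·4 − 20² = 80.
p = (310·4 − 20·55)/80 = 7/4; q = (120·55 − 20·310)/80 = 5.
Residuals: 1/2, -1, 1/2, 0; SSR = 3/2.

SSR = 1.500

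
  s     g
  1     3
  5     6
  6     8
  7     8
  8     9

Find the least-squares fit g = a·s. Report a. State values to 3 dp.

a = 1.194

With design matrix X, XᵀX = [[175]] and Xᵀg = [209]ᵀ.
Hence a = 209 / 175 ≈ 1.19429.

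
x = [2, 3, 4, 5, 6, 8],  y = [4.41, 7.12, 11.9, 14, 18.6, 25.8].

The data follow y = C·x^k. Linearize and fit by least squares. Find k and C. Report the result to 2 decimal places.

k = 1.29, C = 1.81

Let Y = ln y. Fitting Y = k·ln x + ln C by least squares:
XᵀX = [[13.7340, 8.6587]; [8.6587, 6]], rhs = [22.8622, 14.7359]ᵀ  (here Σln x = 8.6587, Σ(ln x)² = 13.7340, Σln y = 14.7359, Σln x·ln y = 22.8622).
Δ = 13.7340·6 − (8.6587)² = 7.4309; k = (22.8622·6 − 8.6587·14.7359)/7.4309 = 1.28913, ln C = (13.7340·14.7359 − 8.6587·22.8622)/7.4309 = 0.59563, so C = exp(0.59563) = 1.81417.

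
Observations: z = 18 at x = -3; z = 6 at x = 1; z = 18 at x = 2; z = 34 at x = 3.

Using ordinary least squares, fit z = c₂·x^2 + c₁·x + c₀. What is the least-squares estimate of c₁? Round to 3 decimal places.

c₁ = 2.707

Setting ∂/∂c₂ … = 0 gives: 179·c₂ + 9·c₁ + 23·c₀ = 546;  9·c₂ + 23·c₁ + 3·c₀ = 90;  23·c₂ + 3·c₁ + 4·c₀ = 76.
Solving the 3×3 system (Gaussian elimination) gives c₂ = 1267/451, c₁ = 111/41, c₀ = 368/451.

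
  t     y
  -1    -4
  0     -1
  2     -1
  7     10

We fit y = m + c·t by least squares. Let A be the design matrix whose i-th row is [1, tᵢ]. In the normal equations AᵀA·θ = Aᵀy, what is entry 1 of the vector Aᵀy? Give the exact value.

Entry 1 ↔ basis 1, so (Aᵀy)_{1} = Σᵢ yᵢ = (1)·(-4) + (1)·(-1) + (1)·(-1) + (1)·(10) = 4.

4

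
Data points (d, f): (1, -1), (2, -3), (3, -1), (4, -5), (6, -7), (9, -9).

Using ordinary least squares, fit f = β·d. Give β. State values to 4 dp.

β = -1.0408

Normal-equation sums: Σd·d = 147.
And Σd·f = -153.
Normal equations: [[147]]·[β]ᵀ = [-153]ᵀ.
β = (-153)/147 = -1.04082.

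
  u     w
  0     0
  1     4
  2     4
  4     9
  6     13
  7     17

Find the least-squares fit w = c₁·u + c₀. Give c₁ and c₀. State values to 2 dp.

From the data, Σu·u = 106, Σu = 20, Σ1 = 6.
And Σu·w = 245, Σw = 47.
Normal equations: [[106, 20]; [20, 6]]·[c₁, c₀]ᵀ = [245, 47]ᵀ.
Eliminating c₀: 6·(row 1) − 20·(row 2) gives 236·c₁ = 6·245 − 20·47 = 530, so c₁ = 265/118.
Then c₀ = (47 − 20·(265/118))/6 = 41/118.

c₁ = 2.25, c₀ = 0.35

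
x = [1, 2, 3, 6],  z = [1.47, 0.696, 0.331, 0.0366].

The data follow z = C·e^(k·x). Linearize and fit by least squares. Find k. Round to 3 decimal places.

With ln zᵢ as the transformed response and xᵢ as the regressor:
Σx = 12.0000, Σ(x)² = 50.0000, Σln z = -4.3905, Σx·ln z = -23.5027.
Normal system: [[50.0000, 12.0000]; [12.0000, 4]]·[k, ln C]ᵀ = [-23.5027, -4.3905]ᵀ.
Slope k = (n·Σx·ln z − Σx·Σln z)/(n·Σ(x)² − (Σx)²) = (4·-23.5027 − 12.0000·-4.3905)/56.0000 = -0.73795; ln C = (Σln z − k·Σx)/n = 1.11622.

k = -0.738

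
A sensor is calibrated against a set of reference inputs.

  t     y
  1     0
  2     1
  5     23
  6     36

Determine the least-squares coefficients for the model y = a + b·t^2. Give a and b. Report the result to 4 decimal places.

Entries of AᵀA: Σ1 = 4, Σt^2 = 66, Σt^2·t^2 = 1938.
Right-hand side: Σy = 60, Σt^2·y = 1875.
So AᵀA·[a, b]ᵀ = Aᵀy: [[4, 66]; [66, 1938]]·[a, b]ᵀ = [60, 1875]ᵀ.
det = 4·1938 − 66² = 3396.
a = (60·1938 − 66·1875)/3396 = -1245/566; b = (4·1875 − 66·60)/3396 = 295/283.

a = -2.1996, b = 1.0424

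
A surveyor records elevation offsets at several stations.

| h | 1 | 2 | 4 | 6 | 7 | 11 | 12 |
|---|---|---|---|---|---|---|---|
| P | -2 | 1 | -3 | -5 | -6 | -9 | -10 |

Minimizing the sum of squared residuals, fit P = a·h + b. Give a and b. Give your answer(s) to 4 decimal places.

Entries of XᵀX: Σh·h = 371, Σh = 43, Σ1 = 7.
Right-hand side: Σh·P = -303, ΣP = -34.
So XᵀX·[a, b]ᵀ = XᵀP: [[371, 43]; [43, 7]]·[a, b]ᵀ = [-303, -34]ᵀ.
Eliminating b: 7·(row 1) − 43·(row 2) gives 748·a = 7·(-303) − 43·(-34) = -659, so a = -659/748.
Then b = ((-34) − 43·(-659/748))/7 = 415/748.

a = -0.8810, b = 0.5548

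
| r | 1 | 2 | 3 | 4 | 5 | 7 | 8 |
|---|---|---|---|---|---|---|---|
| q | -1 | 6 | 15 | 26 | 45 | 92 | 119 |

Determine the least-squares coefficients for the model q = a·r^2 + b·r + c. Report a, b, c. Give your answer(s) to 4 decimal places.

The normal equations are: 7476·a + 1080·b + 168·c = 13823;  1080·a + 168·b + 30·c = 1981;  168·a + 30·b + 7·c = 302.
Row-reducing yields a = 7015/3612, b = -163/516, c = -1273/602.

a = 1.9421, b = -0.3159, c = -2.1146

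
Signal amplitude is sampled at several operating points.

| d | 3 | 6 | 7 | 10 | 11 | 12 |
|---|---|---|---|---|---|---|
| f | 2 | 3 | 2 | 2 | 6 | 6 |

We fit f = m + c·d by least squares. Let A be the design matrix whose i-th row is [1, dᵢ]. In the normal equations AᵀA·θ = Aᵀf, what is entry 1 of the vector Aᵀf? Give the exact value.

Entry 1 ↔ basis 1, so (Aᵀf)_{1} = Σᵢ fᵢ = (1)·(2) + (1)·(3) + (1)·(2) + (1)·(2) + (1)·(6) + (1)·(6) = 21.

21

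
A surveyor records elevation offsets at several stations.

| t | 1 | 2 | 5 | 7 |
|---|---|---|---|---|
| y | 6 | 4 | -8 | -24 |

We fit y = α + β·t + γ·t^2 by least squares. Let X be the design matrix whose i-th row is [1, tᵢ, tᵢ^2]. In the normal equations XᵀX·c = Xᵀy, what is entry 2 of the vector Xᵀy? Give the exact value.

Entry 2 ↔ basis t, so (Xᵀy)_{2} = Σᵢ (t)·yᵢ = (1)·(6) + (2)·(4) + (5)·(-8) + (7)·(-24) = -194.

-194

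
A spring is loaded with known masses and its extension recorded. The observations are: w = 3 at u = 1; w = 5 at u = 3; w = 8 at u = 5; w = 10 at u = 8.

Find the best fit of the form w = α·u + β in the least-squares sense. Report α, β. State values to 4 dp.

Forming XᵀX = [[99, 17]; [17, 4]] and Xᵀw = [138, 26]ᵀ gives XᵀX·[α, β]ᵀ = Xᵀw.
det = 99·4 − 17² = 107.
α = (138·4 − 17·26)/107 = 110/107; β = (99·26 − 17·138)/107 = 228/107.

α = 1.0280, β = 2.1308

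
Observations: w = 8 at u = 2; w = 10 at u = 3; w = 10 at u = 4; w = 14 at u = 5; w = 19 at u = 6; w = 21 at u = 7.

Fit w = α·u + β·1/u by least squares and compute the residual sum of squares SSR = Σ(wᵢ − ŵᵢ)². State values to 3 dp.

SSR = 8.468

From the data, Σu·u = 139, Σu·1/u = 6, Σ1/u·1/u = 90281/176400.
And Σu·w = 417, Σ1/u·w = 94/5.
Normal equations: [[139, 6]; [6, 90281/176400]]·[α, β]ᵀ = [417, 94/5]ᵀ.
Determinant 139·(90281/176400) − 6² = 6198659/176400.
α = (417·(90281/176400) − 6·(94/5))/(6198659/176400) = 17749257/6198659; β = (139·(94/5) − 6·417)/(6198659/176400) = 19615680/6198659.
Residuals: 4282918/6198659, 129427/364627, -13914358/6198659, -5888195/6198659, 8009699/6198659, 3124800/6198659; SSR = 52492705/6198659.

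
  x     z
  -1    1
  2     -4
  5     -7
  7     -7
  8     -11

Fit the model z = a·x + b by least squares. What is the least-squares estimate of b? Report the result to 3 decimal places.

b = -0.741

Entries of MᵀM: Σx·x = 143, Σx = 21, Σ1 = 5.
For Mᵀz: Σx·z = -181, Σz = -28.
So MᵀM·[a, b]ᵀ = Mᵀz: [[143, 21]; [21, 5]]·[a, b]ᵀ = [-181, -28]ᵀ.
Determinant 143·5 − 21² = 274.
a = ((-181)·5 − 21·(-28))/274 = -317/274; b = (143·(-28) − 21·(-181))/274 = -203/274.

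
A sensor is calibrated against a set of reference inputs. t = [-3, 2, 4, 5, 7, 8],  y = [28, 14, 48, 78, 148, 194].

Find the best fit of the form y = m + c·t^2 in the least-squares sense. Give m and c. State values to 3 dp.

From the data, Σ1 = 6, Σt^2 = 167, Σt^2·t^2 = 7475.
Right-hand side: Σy = 510, Σt^2·y = 22694.
Eliminating c: 7475·(row 1) − 167·(row 2) gives 16961·m = 7475·510 − 167·22694 = 22352, so m = 22352/16961.
Then c = (22694 − 167·(22352/16961))/7475 = 50994/16961.

m = 1.318, c = 3.007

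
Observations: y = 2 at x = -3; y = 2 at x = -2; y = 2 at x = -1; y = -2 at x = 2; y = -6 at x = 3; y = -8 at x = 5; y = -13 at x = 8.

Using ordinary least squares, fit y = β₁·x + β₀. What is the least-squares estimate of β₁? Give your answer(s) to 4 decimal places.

β₁ = -1.4521

Forming AᵀA = [[116, 12]; [12, 7]] and Aᵀy = [-178, -23]ᵀ gives AᵀA·[β₁, β₀]ᵀ = Aᵀy.
Determinant 116·7 − 12² = 668.
β₁ = ((-178)·7 − 12·(-23))/668 = -485/334; β₀ = (116·(-23) − 12·(-178))/668 = -133/167.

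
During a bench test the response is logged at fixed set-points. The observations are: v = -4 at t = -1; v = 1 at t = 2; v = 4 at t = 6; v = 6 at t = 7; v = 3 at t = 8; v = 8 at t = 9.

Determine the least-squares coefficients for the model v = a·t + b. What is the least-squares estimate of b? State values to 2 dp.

b = -2.18

The normal system XᵀX·[a, b]ᵀ = Xᵀv is [[235, 31]; [31, 6]]·[a, b]ᵀ = [168, 18]ᵀ.
Eliminating b: 6·(row 1) − 31·(row 2) gives 449·a = 6·168 − 31·18 = 450, so a = 450/449.
Then b = (18 − 31·(450/449))/6 = -978/449.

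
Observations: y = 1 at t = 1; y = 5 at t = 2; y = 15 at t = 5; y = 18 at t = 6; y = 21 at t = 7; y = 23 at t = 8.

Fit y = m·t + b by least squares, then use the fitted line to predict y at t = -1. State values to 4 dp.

ŷ = -4.7682

Entries of MᵀM: Σt·t = 179, Σt = 29, Σ1 = 6.
Right-hand side: Σt·y = 525, Σy = 83.
So MᵀM·[m, b]ᵀ = Mᵀy: [[179, 29]; [29, 6]]·[m, b]ᵀ = [525, 83]ᵀ.
Δ = 179·6 − 29² = 233.
m = (525·6 − 29·83)/233 = 743/233; b = (179·83 − 29·525)/233 = -368/233.
At t = -1: ŷ = (743/233)·(-1) + (-368/233)·(1) = -1111/233.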